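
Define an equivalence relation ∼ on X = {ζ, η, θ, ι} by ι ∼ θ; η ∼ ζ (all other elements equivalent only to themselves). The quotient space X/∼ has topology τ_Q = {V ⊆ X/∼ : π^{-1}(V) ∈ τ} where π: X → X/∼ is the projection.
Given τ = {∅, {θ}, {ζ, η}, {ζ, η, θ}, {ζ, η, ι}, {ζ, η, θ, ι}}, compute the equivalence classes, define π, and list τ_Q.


X/∼ = {[ζ=η], [θ=ι]}; |τ_Q| = 3.

Equivalence classes: [ζ=η], [θ=ι].
Quotient map π: X → X/∼ sends ζ ↦ [ζ=η], η ↦ [ζ=η], θ ↦ [θ=ι], ι ↦ [θ=ι].
For each subset V ⊆ X/∼, compute π^{-1}(V) ⊆ X and check whether π^{-1}(V) ∈ τ. V is open in τ_Q iff π^{-1}(V) ∈ τ.
  V = {}: π^{-1}(V) = ∅ ∈ τ ✓.
  V = {[ζ=η]}: π^{-1}(V) = {ζ, η} ∈ τ ✓.
  V = {[θ=ι]}: π^{-1}(V) = {θ, ι} ∉ τ ✗.
  V = {[ζ=η], [θ=ι]}: π^{-1}(V) = {ζ, η, θ, ι} ∈ τ ✓.
Open sets in the quotient: τ_Q = {{}, {[ζ=η]}, {[ζ=η], [θ=ι]}} (3 elements).


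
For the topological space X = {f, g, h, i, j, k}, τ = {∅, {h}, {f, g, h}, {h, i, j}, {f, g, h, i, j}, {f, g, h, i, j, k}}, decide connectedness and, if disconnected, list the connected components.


(X, τ) is connected.

Find clopen sets (U ∈ τ with X ∖ U ∈ τ):
  U = ∅, X ∖ U = {f, g, h, i, j, k} — both open, so U is clopen.
  U = {f, g, h, i, j, k}, X ∖ U = ∅ — both open, so U is clopen.
Only trivial clopens (∅ and X) exist, so (X, τ) is connected.
Compute connected components by grouping points that agree on all clopens:
  component: {f, g, h, i, j, k}


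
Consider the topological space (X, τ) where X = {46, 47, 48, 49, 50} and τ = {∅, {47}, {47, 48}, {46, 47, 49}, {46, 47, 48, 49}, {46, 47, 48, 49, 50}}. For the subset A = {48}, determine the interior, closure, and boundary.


int(A) = ∅, cl(A) = {48, 50}, ∂A = {48, 50}.

Closed sets in (X, τ) are complements of opens:
  closed(X, τ) = {∅, {50}, {48, 50}, {46, 49, 50}, {46, 48, 49, 50}, {46, 47, 48, 49, 50}}.
int(A) = ⋃ {U ∈ τ : U ⊆ A}. Opens contained in A: ∅.
Taking the union of these: int(A) = ∅.
cl(A) = ⋂ {C closed : A ⊆ C}. Closed sets containing A: {48, 50}, {46, 48, 49, 50}, {46, 47, 48, 49, 50}.
Intersecting these: cl(A) = {48, 50}.
∂A = cl(A) ∖ int(A) = {48, 50} ∖ ∅ = {48, 50}.


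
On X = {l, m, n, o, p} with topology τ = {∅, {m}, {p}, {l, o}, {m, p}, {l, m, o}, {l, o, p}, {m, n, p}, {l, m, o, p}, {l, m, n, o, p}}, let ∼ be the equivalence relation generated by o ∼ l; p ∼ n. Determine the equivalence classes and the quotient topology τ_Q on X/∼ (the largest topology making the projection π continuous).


X/∼ = {[l=o], [m], [n=p]}; |τ_Q| = 6.

Equivalence classes: [l=o], [m], [n=p].
Quotient map π: X → X/∼ sends l ↦ [l=o], m ↦ [m], n ↦ [n=p], o ↦ [l=o], p ↦ [n=p].
For each subset V ⊆ X/∼, compute π^{-1}(V) ⊆ X and check whether π^{-1}(V) ∈ τ. V is open in τ_Q iff π^{-1}(V) ∈ τ.
  V = {}: π^{-1}(V) = ∅ ∈ τ ✓.
  V = {[l=o]}: π^{-1}(V) = {l, o} ∈ τ ✓.
  V = {[m]}: π^{-1}(V) = {m} ∈ τ ✓.
  V = {[l=o], [m]}: π^{-1}(V) = {l, m, o} ∈ τ ✓.
  V = {[n=p]}: π^{-1}(V) = {n, p} ∉ τ ✗.
  V = {[l=o], [n=p]}: π^{-1}(V) = {l, n, o, p} ∉ τ ✗.
  V = {[m], [n=p]}: π^{-1}(V) = {m, n, p} ∈ τ ✓.
  V = {[l=o], [m], [n=p]}: π^{-1}(V) = {l, m, n, o, p} ∈ τ ✓.
Open sets in the quotient: τ_Q = {{}, {[l=o]}, {[m]}, {[l=o], [m]}, {[m], [n=p]}, {[l=o], [m], [n=p]}} (6 elements).


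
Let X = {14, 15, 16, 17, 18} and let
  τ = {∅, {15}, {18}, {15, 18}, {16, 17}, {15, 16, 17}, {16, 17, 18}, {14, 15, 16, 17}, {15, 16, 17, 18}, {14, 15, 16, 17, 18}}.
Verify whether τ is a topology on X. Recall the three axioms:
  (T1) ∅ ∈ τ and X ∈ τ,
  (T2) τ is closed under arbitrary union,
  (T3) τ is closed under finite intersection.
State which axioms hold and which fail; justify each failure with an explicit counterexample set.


τ IS a topology on X.

Axiom (T1): ∅ ∈ τ? Yes; X ∈ τ? Yes.
Axiom (T2/T3): check pairwise unions and intersections of members of τ.
All pairwise intersections and unions checked — each lies in τ. Therefore τ satisfies (T1), (T2), (T3): it IS a topology on X.


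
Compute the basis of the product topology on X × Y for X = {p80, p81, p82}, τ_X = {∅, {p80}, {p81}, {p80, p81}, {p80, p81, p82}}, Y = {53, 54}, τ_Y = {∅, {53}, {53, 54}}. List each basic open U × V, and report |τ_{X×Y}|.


Basis B = {∅ × ∅, {p80} × {53}, {p81} × {53}, {p80} × {53, 54}, {p80, p81} × {53}, {p81} × {53, 54}, {p80, p81, p82} × {53}, {p80, p81} × {53, 54}, {p80, p81, p82} × {53, 54}}; |τ_{X×Y}| = 14.

Enumerate products U × V with U ∈ τ_X, V ∈ τ_Y (deduplicated):
  ∅ × ∅ = {} (∅)
  {p80} × {53} = {(p80,53)}
  {p81} × {53} = {(p81,53)}
  {p80} × {53, 54} = {(p80,53), (p80,54)}
  {p80, p81} × {53} = {(p80,53), (p81,53)}
  {p81} × {53, 54} = {(p81,53), (p81,54)}
  {p80, p81, p82} × {53} = {(p80,53), (p81,53), (p82,53)}
  {p80, p81} × {53, 54} = {(p80,53), (p80,54), (p81,53), (p81,54)}
  {p80, p81, p82} × {53, 54} = {(p80,53), (p80,54), (p81,53), (p81,54), (p82,53), (p82,54)}
These 9 distinct sets form the basis B.
Close under arbitrary unions to get τ_{X×Y}; counting gives |τ_{X×Y}| = 14.


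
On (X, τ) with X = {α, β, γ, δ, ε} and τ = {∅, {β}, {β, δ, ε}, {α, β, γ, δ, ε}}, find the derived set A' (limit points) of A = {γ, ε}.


A' = {α, γ, δ}

For each x ∈ X, list the open sets U ∈ τ with x ∈ U, then check whether U ∩ (A ∖ {x}) ≠ ∅ for every such U.
  x = α: opens ∋ x are {α, β, γ, δ, ε}; each meets A ∖ {α}, so x IS a limit point.
  x = β: open {β} ∋ x has {β} ∩ (A ∖ {β}) = ∅, so x is NOT a limit point.
  x = γ: opens ∋ x are {α, β, γ, δ, ε}; each meets A ∖ {γ}, so x IS a limit point.
  x = δ: opens ∋ x are {β, δ, ε}, {α, β, γ, δ, ε}; each meets A ∖ {δ}, so x IS a limit point.
  x = ε: open {β, δ, ε} ∋ x has {β, δ, ε} ∩ (A ∖ {ε}) = ∅, so x is NOT a limit point.
Collecting: A' = {α, γ, δ}.


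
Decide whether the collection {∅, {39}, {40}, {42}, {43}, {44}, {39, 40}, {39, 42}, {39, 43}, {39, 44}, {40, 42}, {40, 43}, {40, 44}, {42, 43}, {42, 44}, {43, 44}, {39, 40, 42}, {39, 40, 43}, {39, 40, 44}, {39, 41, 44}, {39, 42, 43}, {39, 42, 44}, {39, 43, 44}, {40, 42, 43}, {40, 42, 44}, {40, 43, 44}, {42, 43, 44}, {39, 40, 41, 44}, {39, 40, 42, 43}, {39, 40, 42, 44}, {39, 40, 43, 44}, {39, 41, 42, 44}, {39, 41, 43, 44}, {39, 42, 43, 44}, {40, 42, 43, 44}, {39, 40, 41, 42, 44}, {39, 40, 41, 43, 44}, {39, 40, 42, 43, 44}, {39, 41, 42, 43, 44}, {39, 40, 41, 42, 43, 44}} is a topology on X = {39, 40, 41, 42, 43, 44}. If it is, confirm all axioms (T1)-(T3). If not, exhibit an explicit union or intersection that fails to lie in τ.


τ IS a topology on X.

Axiom (T1): ∅ ∈ τ? Yes; X ∈ τ? Yes.
Axiom (T2/T3): check pairwise unions and intersections of members of τ.
All pairwise intersections and unions checked — each lies in τ. Therefore τ satisfies (T1), (T2), (T3): it IS a topology on X.


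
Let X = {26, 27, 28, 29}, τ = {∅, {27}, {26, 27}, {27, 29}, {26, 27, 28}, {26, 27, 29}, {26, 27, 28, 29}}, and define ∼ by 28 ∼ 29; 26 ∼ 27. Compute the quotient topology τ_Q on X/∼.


X/∼ = {[26=27], [28=29]}; |τ_Q| = 3.

Equivalence classes: [26=27], [28=29].
Quotient map π: X → X/∼ sends 26 ↦ [26=27], 27 ↦ [26=27], 28 ↦ [28=29], 29 ↦ [28=29].
For each subset V ⊆ X/∼, compute π^{-1}(V) ⊆ X and check whether π^{-1}(V) ∈ τ. V is open in τ_Q iff π^{-1}(V) ∈ τ.
  V = {}: π^{-1}(V) = ∅ ∈ τ ✓.
  V = {[26=27]}: π^{-1}(V) = {26, 27} ∈ τ ✓.
  V = {[28=29]}: π^{-1}(V) = {28, 29} ∉ τ ✗.
  V = {[26=27], [28=29]}: π^{-1}(V) = {26, 27, 28, 29} ∈ τ ✓.
Open sets in the quotient: τ_Q = {{}, {[26=27]}, {[26=27], [28=29]}} (3 elements).


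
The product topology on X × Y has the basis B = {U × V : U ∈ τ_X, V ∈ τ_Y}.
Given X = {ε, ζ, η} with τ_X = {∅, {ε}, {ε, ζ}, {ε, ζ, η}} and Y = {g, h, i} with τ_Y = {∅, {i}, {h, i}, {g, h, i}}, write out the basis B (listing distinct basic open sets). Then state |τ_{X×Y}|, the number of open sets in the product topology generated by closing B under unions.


Basis B = {∅ × ∅, {ε} × {i}, {ε} × {h, i}, {ε, ζ} × {i}, {ε} × {g, h, i}, {ε, ζ, η} × {i}, {ε, ζ} × {h, i}, {ε, ζ} × {g, h, i}, {ε, ζ, η} × {h, i}, {ε, ζ, η} × {g, h, i}}; |τ_{X×Y}| = 20.

Enumerate products U × V with U ∈ τ_X, V ∈ τ_Y (deduplicated):
  ∅ × ∅ = {} (∅)
  {ε} × {i} = {(ε,i)}
  {ε} × {h, i} = {(ε,h), (ε,i)}
  {ε, ζ} × {i} = {(ε,i), (ζ,i)}
  {ε} × {g, h, i} = {(ε,g), (ε,h), (ε,i)}
  {ε, ζ, η} × {i} = {(ε,i), (ζ,i), (η,i)}
  {ε, ζ} × {h, i} = {(ε,h), (ε,i), (ζ,h), (ζ,i)}
  {ε, ζ} × {g, h, i} = {(ε,g), (ε,h), (ε,i), (ζ,g), (ζ,h), (ζ,i)}
  {ε, ζ, η} × {h, i} = {(ε,h), (ε,i), (ζ,h), (ζ,i), (η,h), (η,i)}
  {ε, ζ, η} × {g, h, i} = {(ε,g), (ε,h), (ε,i), (ζ,g), (ζ,h), (ζ,i), (η,g), (η,h), (η,i)}
These 10 distinct sets form the basis B.
Close under arbitrary unions to get τ_{X×Y}; counting gives |τ_{X×Y}| = 20.


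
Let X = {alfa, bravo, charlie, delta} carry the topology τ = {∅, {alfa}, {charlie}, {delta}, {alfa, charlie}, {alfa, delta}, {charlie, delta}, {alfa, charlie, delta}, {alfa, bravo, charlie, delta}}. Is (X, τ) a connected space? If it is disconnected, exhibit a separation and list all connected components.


(X, τ) is connected.

Find clopen sets (U ∈ τ with X ∖ U ∈ τ):
  U = ∅, X ∖ U = {alfa, bravo, charlie, delta} — both open, so U is clopen.
  U = {alfa, bravo, charlie, delta}, X ∖ U = ∅ — both open, so U is clopen.
Only trivial clopens (∅ and X) exist, so (X, τ) is connected.
Compute connected components by grouping points that agree on all clopens:
  component: {alfa, bravo, charlie, delta}


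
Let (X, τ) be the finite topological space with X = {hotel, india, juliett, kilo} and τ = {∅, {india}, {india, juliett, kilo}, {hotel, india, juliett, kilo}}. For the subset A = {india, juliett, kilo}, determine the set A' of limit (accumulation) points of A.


A' = {hotel, juliett, kilo}

For each x ∈ X, list the open sets U ∈ τ with x ∈ U, then check whether U ∩ (A ∖ {x}) ≠ ∅ for every such U.
  x = hotel: opens ∋ x are {hotel, india, juliett, kilo}; each meets A ∖ {hotel}, so x IS a limit point.
  x = india: open {india} ∋ x has {india} ∩ (A ∖ {india}) = ∅, so x is NOT a limit point.
  x = juliett: opens ∋ x are {india, juliett, kilo}, {hotel, india, juliett, kilo}; each meets A ∖ {juliett}, so x IS a limit point.
  x = kilo: opens ∋ x are {india, juliett, kilo}, {hotel, india, juliett, kilo}; each meets A ∖ {kilo}, so x IS a limit point.
Collecting: A' = {hotel, juliett, kilo}.


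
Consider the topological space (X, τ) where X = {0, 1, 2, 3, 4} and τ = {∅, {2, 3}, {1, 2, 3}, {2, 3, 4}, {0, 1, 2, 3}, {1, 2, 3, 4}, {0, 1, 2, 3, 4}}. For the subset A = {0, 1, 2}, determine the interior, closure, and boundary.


int(A) = ∅, cl(A) = {0, 1, 2, 3, 4}, ∂A = {0, 1, 2, 3, 4}.

Closed sets in (X, τ) are complements of opens:
  closed(X, τ) = {∅, {0}, {4}, {0, 1}, {0, 4}, {0, 1, 4}, {0, 1, 2, 3, 4}}.
int(A) = ⋃ {U ∈ τ : U ⊆ A}. Opens contained in A: ∅.
Taking the union of these: int(A) = ∅.
cl(A) = ⋂ {C closed : A ⊆ C}. Closed sets containing A: {0, 1, 2, 3, 4}.
Intersecting these: cl(A) = {0, 1, 2, 3, 4}.
∂A = cl(A) ∖ int(A) = {0, 1, 2, 3, 4} ∖ ∅ = {0, 1, 2, 3, 4}.


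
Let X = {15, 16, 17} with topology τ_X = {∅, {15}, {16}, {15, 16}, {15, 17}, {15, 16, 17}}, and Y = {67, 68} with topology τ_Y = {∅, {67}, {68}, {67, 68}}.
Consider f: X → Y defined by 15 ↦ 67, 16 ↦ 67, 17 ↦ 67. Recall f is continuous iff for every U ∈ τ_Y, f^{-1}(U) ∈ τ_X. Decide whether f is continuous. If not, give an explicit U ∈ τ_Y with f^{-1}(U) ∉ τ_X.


f IS continuous.

Compute f^{-1}(U) for each U ∈ τ_Y:
  U = ∅: f^{-1}(U) = ∅ ∈ τ_X ✓.
  U = {67}: f^{-1}(U) = {15, 16, 17} ∈ τ_X ✓.
  U = {68}: f^{-1}(U) = ∅ ∈ τ_X ✓.
  U = {67, 68}: f^{-1}(U) = {15, 16, 17} ∈ τ_X ✓.
Every preimage lies in τ_X, so f IS continuous.


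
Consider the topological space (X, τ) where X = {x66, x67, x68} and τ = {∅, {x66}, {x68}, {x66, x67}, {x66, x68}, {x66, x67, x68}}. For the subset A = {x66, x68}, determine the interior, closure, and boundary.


int(A) = {x66, x68}, cl(A) = {x66, x67, x68}, ∂A = {x67}.

Closed sets in (X, τ) are complements of opens:
  closed(X, τ) = {∅, {x67}, {x68}, {x66, x67}, {x67, x68}, {x66, x67, x68}}.
int(A) = ⋃ {U ∈ τ : U ⊆ A}. Opens contained in A: ∅, {x66}, {x68}, {x66, x68}.
Taking the union of these: int(A) = {x66, x68}.
cl(A) = ⋂ {C closed : A ⊆ C}. Closed sets containing A: {x66, x67, x68}.
Intersecting these: cl(A) = {x66, x67, x68}.
∂A = cl(A) ∖ int(A) = {x66, x67, x68} ∖ {x66, x68} = {x67}.


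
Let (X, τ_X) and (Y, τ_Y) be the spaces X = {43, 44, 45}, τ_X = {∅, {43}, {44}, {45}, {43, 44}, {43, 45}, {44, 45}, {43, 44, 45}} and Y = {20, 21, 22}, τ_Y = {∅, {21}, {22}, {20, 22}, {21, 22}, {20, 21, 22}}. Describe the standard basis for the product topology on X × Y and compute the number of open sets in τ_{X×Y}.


Basis B = {∅ × ∅, {43} × {21}, {43} × {22}, {44} × {21}, {44} × {22}, {45} × {21}, {45} × {22}, {43} × {20, 22}, {43} × {21, 22}, {43, 44} × {21}, {43, 45} × {21}, {43, 44} × {22}, {43, 45} × {22}, {44} × {20, 22}, {44} × {21, 22}, {44, 45} × {21}, {44, 45} × {22}, {45} × {20, 22}, {45} × {21, 22}, {43} × {20, 21, 22}, {43, 44, 45} × {21}, {43, 44, 45} × {22}, {44} × {20, 21, 22}, {45} × {20, 21, 22}, {43, 44} × {20, 22}, {43, 45} × {20, 22}, {43, 44} × {21, 22}, {43, 45} × {21, 22}, {44, 45} × {20, 22}, {44, 45} × {21, 22}, {43, 44} × {20, 21, 22}, {43, 45} × {20, 21, 22}, {43, 44, 45} × {20, 22}, {43, 44, 45} × {21, 22}, {44, 45} × {20, 21, 22}, {43, 44, 45} × {20, 21, 22}}; |τ_{X×Y}| = 216.

Enumerate products U × V with U ∈ τ_X, V ∈ τ_Y (deduplicated):
  ∅ × ∅ = {} (∅)
  {43} × {21} = {(43,21)}
  {43} × {22} = {(43,22)}
  {44} × {21} = {(44,21)}
  {44} × {22} = {(44,22)}
  {45} × {21} = {(45,21)}
  {45} × {22} = {(45,22)}
  {43} × {20, 22} = {(43,20), (43,22)}
  {43} × {21, 22} = {(43,21), (43,22)}
  {43, 44} × {21} = {(43,21), (44,21)}
  {43, 45} × {21} = {(43,21), (45,21)}
  {43, 44} × {22} = {(43,22), (44,22)}
  {43, 45} × {22} = {(43,22), (45,22)}
  {44} × {20, 22} = {(44,20), (44,22)}
  {44} × {21, 22} = {(44,21), (44,22)}
  {44, 45} × {21} = {(44,21), (45,21)}
  {44, 45} × {22} = {(44,22), (45,22)}
  {45} × {20, 22} = {(45,20), (45,22)}
  {45} × {21, 22} = {(45,21), (45,22)}
  {43} × {20, 21, 22} = {(43,20), (43,21), (43,22)}
  {43, 44, 45} × {21} = {(43,21), (44,21), (45,21)}
  {43, 44, 45} × {22} = {(43,22), (44,22), (45,22)}
  {44} × {20, 21, 22} = {(44,20), (44,21), (44,22)}
  {45} × {20, 21, 22} = {(45,20), (45,21), (45,22)}
  {43, 44} × {20, 22} = {(43,20), (43,22), (44,20), (44,22)}
  {43, 45} × {20, 22} = {(43,20), (43,22), (45,20), (45,22)}
  {43, 44} × {21, 22} = {(43,21), (43,22), (44,21), (44,22)}
  {43, 45} × {21, 22} = {(43,21), (43,22), (45,21), (45,22)}
  {44, 45} × {20, 22} = {(44,20), (44,22), (45,20), (45,22)}
  {44, 45} × {21, 22} = {(44,21), (44,22), (45,21), (45,22)}
  {43, 44} × {20, 21, 22} = {(43,20), (43,21), (43,22), (44,20), (44,21), (44,22)}
  {43, 45} × {20, 21, 22} = {(43,20), (43,21), (43,22), (45,20), (45,21), (45,22)}
  {43, 44, 45} × {20, 22} = {(43,20), (43,22), (44,20), (44,22), (45,20), (45,22)}
  {43, 44, 45} × {21, 22} = {(43,21), (43,22), (44,21), (44,22), (45,21), (45,22)}
  {44, 45} × {20, 21, 22} = {(44,20), (44,21), (44,22), (45,20), (45,21), (45,22)}
  {43, 44, 45} × {20, 21, 22} = {(43,20), (43,21), (43,22), (44,20), (44,21), (44,22), (45,20), (45,21), (45,22)}
These 36 distinct sets form the basis B.
Close under arbitrary unions to get τ_{X×Y}; counting gives |τ_{X×Y}| = 216.


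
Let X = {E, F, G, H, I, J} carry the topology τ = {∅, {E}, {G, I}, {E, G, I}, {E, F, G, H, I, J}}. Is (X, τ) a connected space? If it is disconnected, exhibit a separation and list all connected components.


(X, τ) is connected.

Find clopen sets (U ∈ τ with X ∖ U ∈ τ):
  U = ∅, X ∖ U = {E, F, G, H, I, J} — both open, so U is clopen.
  U = {E, F, G, H, I, J}, X ∖ U = ∅ — both open, so U is clopen.
Only trivial clopens (∅ and X) exist, so (X, τ) is connected.
Compute connected components by grouping points that agree on all clopens:
  component: {E, F, G, H, I, J}


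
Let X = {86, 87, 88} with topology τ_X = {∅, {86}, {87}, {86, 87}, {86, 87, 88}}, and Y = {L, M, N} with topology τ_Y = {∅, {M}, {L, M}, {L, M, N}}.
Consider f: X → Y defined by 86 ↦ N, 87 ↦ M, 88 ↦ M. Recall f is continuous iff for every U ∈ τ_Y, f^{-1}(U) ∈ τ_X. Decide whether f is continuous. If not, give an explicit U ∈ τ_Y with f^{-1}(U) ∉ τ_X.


f is NOT continuous.

Compute f^{-1}(U) for each U ∈ τ_Y:
  U = ∅: f^{-1}(U) = ∅ ∈ τ_X ✓.
  U = {M}: f^{-1}(U) = {87, 88} ∉ τ_X ✗.
  U = {L, M}: f^{-1}(U) = {87, 88} ∉ τ_X ✗.
  U = {L, M, N}: f^{-1}(U) = {86, 87, 88} ∈ τ_X ✓.
Found U = {M} with f^{-1}(U) = {87, 88} not in τ_X. Therefore f is NOT continuous.


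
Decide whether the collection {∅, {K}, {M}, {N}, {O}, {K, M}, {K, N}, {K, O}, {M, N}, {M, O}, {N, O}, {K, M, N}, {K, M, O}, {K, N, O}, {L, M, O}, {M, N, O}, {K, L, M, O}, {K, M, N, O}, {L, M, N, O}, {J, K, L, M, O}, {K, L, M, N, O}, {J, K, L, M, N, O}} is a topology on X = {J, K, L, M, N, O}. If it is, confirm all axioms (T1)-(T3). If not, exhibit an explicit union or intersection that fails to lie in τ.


τ IS a topology on X.

Axiom (T1): ∅ ∈ τ? Yes; X ∈ τ? Yes.
Axiom (T2/T3): check pairwise unions and intersections of members of τ.
All pairwise intersections and unions checked — each lies in τ. Therefore τ satisfies (T1), (T2), (T3): it IS a topology on X.


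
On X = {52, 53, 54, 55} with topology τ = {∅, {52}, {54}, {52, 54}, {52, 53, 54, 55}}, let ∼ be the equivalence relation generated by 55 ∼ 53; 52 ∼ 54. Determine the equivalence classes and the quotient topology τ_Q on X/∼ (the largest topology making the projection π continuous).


X/∼ = {[52=54], [53=55]}; |τ_Q| = 3.

Equivalence classes: [52=54], [53=55].
Quotient map π: X → X/∼ sends 52 ↦ [52=54], 53 ↦ [53=55], 54 ↦ [52=54], 55 ↦ [53=55].
For each subset V ⊆ X/∼, compute π^{-1}(V) ⊆ X and check whether π^{-1}(V) ∈ τ. V is open in τ_Q iff π^{-1}(V) ∈ τ.
  V = {}: π^{-1}(V) = ∅ ∈ τ ✓.
  V = {[52=54]}: π^{-1}(V) = {52, 54} ∈ τ ✓.
  V = {[53=55]}: π^{-1}(V) = {53, 55} ∉ τ ✗.
  V = {[52=54], [53=55]}: π^{-1}(V) = {52, 53, 54, 55} ∈ τ ✓.
Open sets in the quotient: τ_Q = {{}, {[52=54]}, {[52=54], [53=55]}} (3 elements).


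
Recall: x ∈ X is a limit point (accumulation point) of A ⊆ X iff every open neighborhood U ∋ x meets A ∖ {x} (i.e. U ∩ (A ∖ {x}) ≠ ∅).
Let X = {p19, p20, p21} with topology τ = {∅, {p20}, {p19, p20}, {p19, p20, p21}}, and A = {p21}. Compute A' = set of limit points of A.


A' = ∅

For each x ∈ X, list the open sets U ∈ τ with x ∈ U, then check whether U ∩ (A ∖ {x}) ≠ ∅ for every such U.
  x = p19: open {p19, p20} ∋ x has {p19, p20} ∩ (A ∖ {p19}) = ∅, so x is NOT a limit point.
  x = p20: open {p20} ∋ x has {p20} ∩ (A ∖ {p20}) = ∅, so x is NOT a limit point.
  x = p21: open {p19, p20, p21} ∋ x has {p19, p20, p21} ∩ (A ∖ {p21}) = ∅, so x is NOT a limit point.
Collecting: A' = ∅.


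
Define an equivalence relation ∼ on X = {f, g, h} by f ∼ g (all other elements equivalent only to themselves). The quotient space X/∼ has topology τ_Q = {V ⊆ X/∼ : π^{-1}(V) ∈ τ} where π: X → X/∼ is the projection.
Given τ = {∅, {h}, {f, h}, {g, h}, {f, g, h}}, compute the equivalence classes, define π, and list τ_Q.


X/∼ = {[f=g], [h]}; |τ_Q| = 3.

Equivalence classes: [f=g], [h].
Quotient map π: X → X/∼ sends f ↦ [f=g], g ↦ [f=g], h ↦ [h].
For each subset V ⊆ X/∼, compute π^{-1}(V) ⊆ X and check whether π^{-1}(V) ∈ τ. V is open in τ_Q iff π^{-1}(V) ∈ τ.
  V = {}: π^{-1}(V) = ∅ ∈ τ ✓.
  V = {[f=g]}: π^{-1}(V) = {f, g} ∉ τ ✗.
  V = {[h]}: π^{-1}(V) = {h} ∈ τ ✓.
  V = {[f=g], [h]}: π^{-1}(V) = {f, g, h} ∈ τ ✓.
Open sets in the quotient: τ_Q = {{}, {[h]}, {[f=g], [h]}} (3 elements).


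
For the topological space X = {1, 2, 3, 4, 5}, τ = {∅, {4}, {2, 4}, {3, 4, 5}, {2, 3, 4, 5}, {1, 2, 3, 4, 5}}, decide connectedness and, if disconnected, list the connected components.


(X, τ) is connected.

Find clopen sets (U ∈ τ with X ∖ U ∈ τ):
  U = ∅, X ∖ U = {1, 2, 3, 4, 5} — both open, so U is clopen.
  U = {1, 2, 3, 4, 5}, X ∖ U = ∅ — both open, so U is clopen.
Only trivial clopens (∅ and X) exist, so (X, τ) is connected.
Compute connected components by grouping points that agree on all clopens:
  component: {1, 2, 3, 4, 5}


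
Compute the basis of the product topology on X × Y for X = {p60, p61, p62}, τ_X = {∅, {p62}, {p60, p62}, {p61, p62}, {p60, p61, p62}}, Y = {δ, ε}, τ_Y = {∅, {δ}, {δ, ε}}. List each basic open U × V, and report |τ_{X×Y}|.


Basis B = {∅ × ∅, {p62} × {δ}, {p60, p62} × {δ}, {p61, p62} × {δ}, {p62} × {δ, ε}, {p60, p61, p62} × {δ}, {p60, p62} × {δ, ε}, {p61, p62} × {δ, ε}, {p60, p61, p62} × {δ, ε}}; |τ_{X×Y}| = 14.

Enumerate products U × V with U ∈ τ_X, V ∈ τ_Y (deduplicated):
  ∅ × ∅ = {} (∅)
  {p62} × {δ} = {(p62,δ)}
  {p60, p62} × {δ} = {(p60,δ), (p62,δ)}
  {p61, p62} × {δ} = {(p61,δ), (p62,δ)}
  {p62} × {δ, ε} = {(p62,δ), (p62,ε)}
  {p60, p61, p62} × {δ} = {(p60,δ), (p61,δ), (p62,δ)}
  {p60, p62} × {δ, ε} = {(p60,δ), (p60,ε), (p62,δ), (p62,ε)}
  {p61, p62} × {δ, ε} = {(p61,δ), (p61,ε), (p62,δ), (p62,ε)}
  {p60, p61, p62} × {δ, ε} = {(p60,δ), (p60,ε), (p61,δ), (p61,ε), (p62,δ), (p62,ε)}
These 9 distinct sets form the basis B.
Close under arbitrary unions to get τ_{X×Y}; counting gives |τ_{X×Y}| = 14.


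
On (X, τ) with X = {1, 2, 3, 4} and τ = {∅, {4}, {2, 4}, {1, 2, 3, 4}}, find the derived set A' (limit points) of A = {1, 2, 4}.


A' = {1, 2, 3}

For each x ∈ X, list the open sets U ∈ τ with x ∈ U, then check whether U ∩ (A ∖ {x}) ≠ ∅ for every such U.
  x = 1: opens ∋ x are {1, 2, 3, 4}; each meets A ∖ {1}, so x IS a limit point.
  x = 2: opens ∋ x are {2, 4}, {1, 2, 3, 4}; each meets A ∖ {2}, so x IS a limit point.
  x = 3: opens ∋ x are {1, 2, 3, 4}; each meets A ∖ {3}, so x IS a limit point.
  x = 4: open {4} ∋ x has {4} ∩ (A ∖ {4}) = ∅, so x is NOT a limit point.
Collecting: A' = {1, 2, 3}.


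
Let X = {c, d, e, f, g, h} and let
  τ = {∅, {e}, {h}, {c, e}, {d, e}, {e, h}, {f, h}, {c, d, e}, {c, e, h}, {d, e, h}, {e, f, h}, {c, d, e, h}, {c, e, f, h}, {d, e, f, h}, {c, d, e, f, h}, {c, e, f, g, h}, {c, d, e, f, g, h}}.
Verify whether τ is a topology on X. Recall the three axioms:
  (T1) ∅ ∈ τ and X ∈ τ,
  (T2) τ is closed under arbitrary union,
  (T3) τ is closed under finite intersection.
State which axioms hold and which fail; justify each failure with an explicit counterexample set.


τ IS a topology on X.

Axiom (T1): ∅ ∈ τ? Yes; X ∈ τ? Yes.
Axiom (T2/T3): check pairwise unions and intersections of members of τ.
All pairwise intersections and unions checked — each lies in τ. Therefore τ satisfies (T1), (T2), (T3): it IS a topology on X.


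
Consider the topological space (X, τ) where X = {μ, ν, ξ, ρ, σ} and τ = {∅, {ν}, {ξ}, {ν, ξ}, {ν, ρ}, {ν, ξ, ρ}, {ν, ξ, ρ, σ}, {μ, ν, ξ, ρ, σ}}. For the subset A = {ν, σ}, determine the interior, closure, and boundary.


int(A) = {ν}, cl(A) = {μ, ν, ρ, σ}, ∂A = {μ, ρ, σ}.

Closed sets in (X, τ) are complements of opens:
  closed(X, τ) = {∅, {μ}, {μ, σ}, {μ, ξ, σ}, {μ, ρ, σ}, {μ, ν, ρ, σ}, {μ, ξ, ρ, σ}, {μ, ν, ξ, ρ, σ}}.
int(A) = ⋃ {U ∈ τ : U ⊆ A}. Opens contained in A: ∅, {ν}.
Taking the union of these: int(A) = {ν}.
cl(A) = ⋂ {C closed : A ⊆ C}. Closed sets containing A: {μ, ν, ρ, σ}, {μ, ν, ξ, ρ, σ}.
Intersecting these: cl(A) = {μ, ν, ρ, σ}.
∂A = cl(A) ∖ int(A) = {μ, ν, ρ, σ} ∖ {ν} = {μ, ρ, σ}.


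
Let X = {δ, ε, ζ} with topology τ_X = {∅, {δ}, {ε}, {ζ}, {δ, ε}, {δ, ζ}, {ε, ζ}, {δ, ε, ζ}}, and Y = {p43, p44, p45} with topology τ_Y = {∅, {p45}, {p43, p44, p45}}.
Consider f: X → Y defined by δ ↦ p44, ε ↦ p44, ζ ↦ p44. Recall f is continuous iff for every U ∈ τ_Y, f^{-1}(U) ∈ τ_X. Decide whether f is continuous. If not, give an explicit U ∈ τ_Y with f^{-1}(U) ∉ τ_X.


f IS continuous.

Compute f^{-1}(U) for each U ∈ τ_Y:
  U = ∅: f^{-1}(U) = ∅ ∈ τ_X ✓.
  U = {p45}: f^{-1}(U) = ∅ ∈ τ_X ✓.
  U = {p43, p44, p45}: f^{-1}(U) = {δ, ε, ζ} ∈ τ_X ✓.
Every preimage lies in τ_X, so f IS continuous.


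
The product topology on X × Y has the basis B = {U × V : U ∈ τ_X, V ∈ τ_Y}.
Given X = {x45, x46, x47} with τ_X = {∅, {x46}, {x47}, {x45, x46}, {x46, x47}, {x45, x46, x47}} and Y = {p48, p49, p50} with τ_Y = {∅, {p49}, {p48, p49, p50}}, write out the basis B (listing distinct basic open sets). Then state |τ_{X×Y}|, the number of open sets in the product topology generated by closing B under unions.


Basis B = {∅ × ∅, {x46} × {p49}, {x47} × {p49}, {x45, x46} × {p49}, {x46, x47} × {p49}, {x45, x46, x47} × {p49}, {x46} × {p48, p49, p50}, {x47} × {p48, p49, p50}, {x45, x46} × {p48, p49, p50}, {x46, x47} × {p48, p49, p50}, {x45, x46, x47} × {p48, p49, p50}}; |τ_{X×Y}| = 18.

Enumerate products U × V with U ∈ τ_X, V ∈ τ_Y (deduplicated):
  ∅ × ∅ = {} (∅)
  {x46} × {p49} = {(x46,p49)}
  {x47} × {p49} = {(x47,p49)}
  {x45, x46} × {p49} = {(x45,p49), (x46,p49)}
  {x46, x47} × {p49} = {(x46,p49), (x47,p49)}
  {x45, x46, x47} × {p49} = {(x45,p49), (x46,p49), (x47,p49)}
  {x46} × {p48, p49, p50} = {(x46,p48), (x46,p49), (x46,p50)}
  {x47} × {p48, p49, p50} = {(x47,p48), (x47,p49), (x47,p50)}
  {x45, x46} × {p48, p49, p50} = {(x45,p48), (x45,p49), (x45,p50), (x46,p48), (x46,p49), (x46,p50)}
  {x46, x47} × {p48, p49, p50} = {(x46,p48), (x46,p49), (x46,p50), (x47,p48), (x47,p49), (x47,p50)}
  {x45, x46, x47} × {p48, p49, p50} = {(x45,p48), (x45,p49), (x45,p50), (x46,p48), (x46,p49), (x46,p50), (x47,p48), (x47,p49), (x47,p50)}
These 11 distinct sets form the basis B.
Close under arbitrary unions to get τ_{X×Y}; counting gives |τ_{X×Y}| = 18.


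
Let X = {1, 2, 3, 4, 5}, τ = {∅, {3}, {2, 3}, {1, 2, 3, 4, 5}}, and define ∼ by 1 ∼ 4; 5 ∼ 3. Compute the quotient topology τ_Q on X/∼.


X/∼ = {[1=4], [2], [3=5]}; |τ_Q| = 2.

Equivalence classes: [1=4], [2], [3=5].
Quotient map π: X → X/∼ sends 1 ↦ [1=4], 2 ↦ [2], 3 ↦ [3=5], 4 ↦ [1=4], 5 ↦ [3=5].
For each subset V ⊆ X/∼, compute π^{-1}(V) ⊆ X and check whether π^{-1}(V) ∈ τ. V is open in τ_Q iff π^{-1}(V) ∈ τ.
  V = {}: π^{-1}(V) = ∅ ∈ τ ✓.
  V = {[1=4]}: π^{-1}(V) = {1, 4} ∉ τ ✗.
  V = {[2]}: π^{-1}(V) = {2} ∉ τ ✗.
  V = {[1=4], [2]}: π^{-1}(V) = {1, 2, 4} ∉ τ ✗.
  V = {[3=5]}: π^{-1}(V) = {3, 5} ∉ τ ✗.
  V = {[1=4], [3=5]}: π^{-1}(V) = {1, 3, 4, 5} ∉ τ ✗.
  V = {[2], [3=5]}: π^{-1}(V) = {2, 3, 5} ∉ τ ✗.
  V = {[1=4], [2], [3=5]}: π^{-1}(V) = {1, 2, 3, 4, 5} ∈ τ ✓.
Open sets in the quotient: τ_Q = {{}, {[1=4], [2], [3=5]}} (2 elements).


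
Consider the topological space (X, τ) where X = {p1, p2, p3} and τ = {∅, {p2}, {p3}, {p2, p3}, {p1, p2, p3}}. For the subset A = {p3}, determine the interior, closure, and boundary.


int(A) = {p3}, cl(A) = {p1, p3}, ∂A = {p1}.

Closed sets in (X, τ) are complements of opens:
  closed(X, τ) = {∅, {p1}, {p1, p2}, {p1, p3}, {p1, p2, p3}}.
int(A) = ⋃ {U ∈ τ : U ⊆ A}. Opens contained in A: ∅, {p3}.
Taking the union of these: int(A) = {p3}.
cl(A) = ⋂ {C closed : A ⊆ C}. Closed sets containing A: {p1, p3}, {p1, p2, p3}.
Intersecting these: cl(A) = {p1, p3}.
∂A = cl(A) ∖ int(A) = {p1, p3} ∖ {p3} = {p1}.


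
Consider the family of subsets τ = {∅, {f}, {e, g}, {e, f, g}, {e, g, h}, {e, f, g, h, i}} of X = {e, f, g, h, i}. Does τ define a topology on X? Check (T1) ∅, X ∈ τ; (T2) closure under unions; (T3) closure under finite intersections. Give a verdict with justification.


τ is NOT a topology on X.

Axiom (T1): ∅ ∈ τ? Yes; X ∈ τ? Yes.
Axiom (T2/T3): check pairwise unions and intersections of members of τ.
Counterexample for (T2): {f} ∪ {e, g, h} = {e, f, g, h} ∉ τ. Therefore τ is NOT a topology.


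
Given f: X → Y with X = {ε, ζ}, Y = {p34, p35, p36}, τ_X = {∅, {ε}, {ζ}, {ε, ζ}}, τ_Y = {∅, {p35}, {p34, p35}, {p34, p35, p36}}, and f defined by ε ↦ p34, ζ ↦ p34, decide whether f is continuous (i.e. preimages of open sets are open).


f IS continuous.

Compute f^{-1}(U) for each U ∈ τ_Y:
  U = ∅: f^{-1}(U) = ∅ ∈ τ_X ✓.
  U = {p35}: f^{-1}(U) = ∅ ∈ τ_X ✓.
  U = {p34, p35}: f^{-1}(U) = {ε, ζ} ∈ τ_X ✓.
  U = {p34, p35, p36}: f^{-1}(U) = {ε, ζ} ∈ τ_X ✓.
Every preimage lies in τ_X, so f IS continuous.


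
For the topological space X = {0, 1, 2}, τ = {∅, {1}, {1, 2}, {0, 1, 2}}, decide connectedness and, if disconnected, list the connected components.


(X, τ) is connected.

Find clopen sets (U ∈ τ with X ∖ U ∈ τ):
  U = ∅, X ∖ U = {0, 1, 2} — both open, so U is clopen.
  U = {0, 1, 2}, X ∖ U = ∅ — both open, so U is clopen.
Only trivial clopens (∅ and X) exist, so (X, τ) is connected.
Compute connected components by grouping points that agree on all clopens:
  component: {0, 1, 2}


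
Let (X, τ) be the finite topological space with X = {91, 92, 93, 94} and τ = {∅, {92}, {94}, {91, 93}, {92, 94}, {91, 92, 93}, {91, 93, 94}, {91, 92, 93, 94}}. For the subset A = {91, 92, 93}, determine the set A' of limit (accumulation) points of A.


A' = {91, 93}

For each x ∈ X, list the open sets U ∈ τ with x ∈ U, then check whether U ∩ (A ∖ {x}) ≠ ∅ for every such U.
  x = 91: opens ∋ x are {91, 93}, {91, 92, 93}, {91, 93, 94}, {91, 92, 93, 94}; each meets A ∖ {91}, so x IS a limit point.
  x = 92: open {92} ∋ x has {92} ∩ (A ∖ {92}) = ∅, so x is NOT a limit point.
  x = 93: opens ∋ x are {91, 93}, {91, 92, 93}, {91, 93, 94}, {91, 92, 93, 94}; each meets A ∖ {93}, so x IS a limit point.
  x = 94: open {94} ∋ x has {94} ∩ (A ∖ {94}) = ∅, so x is NOT a limit point.
Collecting: A' = {91, 93}.


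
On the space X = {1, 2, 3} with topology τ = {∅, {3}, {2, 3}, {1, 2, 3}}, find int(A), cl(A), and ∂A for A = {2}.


int(A) = ∅, cl(A) = {1, 2}, ∂A = {1, 2}.

Closed sets in (X, τ) are complements of opens:
  closed(X, τ) = {∅, {1}, {1, 2}, {1, 2, 3}}.
int(A) = ⋃ {U ∈ τ : U ⊆ A}. Opens contained in A: ∅.
Taking the union of these: int(A) = ∅.
cl(A) = ⋂ {C closed : A ⊆ C}. Closed sets containing A: {1, 2}, {1, 2, 3}.
Intersecting these: cl(A) = {1, 2}.
∂A = cl(A) ∖ int(A) = {1, 2} ∖ ∅ = {1, 2}.


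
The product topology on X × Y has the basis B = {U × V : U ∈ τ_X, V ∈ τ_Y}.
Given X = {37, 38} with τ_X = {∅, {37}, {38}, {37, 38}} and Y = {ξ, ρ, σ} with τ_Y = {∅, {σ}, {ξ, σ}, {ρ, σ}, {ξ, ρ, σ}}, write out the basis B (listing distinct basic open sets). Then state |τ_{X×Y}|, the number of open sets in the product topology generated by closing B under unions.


Basis B = {∅ × ∅, {37} × {σ}, {38} × {σ}, {37} × {ξ, σ}, {37} × {ρ, σ}, {37, 38} × {σ}, {38} × {ξ, σ}, {38} × {ρ, σ}, {37} × {ξ, ρ, σ}, {38} × {ξ, ρ, σ}, {37, 38} × {ξ, σ}, {37, 38} × {ρ, σ}, {37, 38} × {ξ, ρ, σ}}; |τ_{X×Y}| = 25.

Enumerate products U × V with U ∈ τ_X, V ∈ τ_Y (deduplicated):
  ∅ × ∅ = {} (∅)
  {37} × {σ} = {(37,σ)}
  {38} × {σ} = {(38,σ)}
  {37} × {ξ, σ} = {(37,ξ), (37,σ)}
  {37} × {ρ, σ} = {(37,ρ), (37,σ)}
  {37, 38} × {σ} = {(37,σ), (38,σ)}
  {38} × {ξ, σ} = {(38,ξ), (38,σ)}
  {38} × {ρ, σ} = {(38,ρ), (38,σ)}
  {37} × {ξ, ρ, σ} = {(37,ξ), (37,ρ), (37,σ)}
  {38} × {ξ, ρ, σ} = {(38,ξ), (38,ρ), (38,σ)}
  {37, 38} × {ξ, σ} = {(37,ξ), (37,σ), (38,ξ), (38,σ)}
  {37, 38} × {ρ, σ} = {(37,ρ), (37,σ), (38,ρ), (38,σ)}
  {37, 38} × {ξ, ρ, σ} = {(37,ξ), (37,ρ), (37,σ), (38,ξ), (38,ρ), (38,σ)}
These 13 distinct sets form the basis B.
Close under arbitrary unions to get τ_{X×Y}; counting gives |τ_{X×Y}| = 25.


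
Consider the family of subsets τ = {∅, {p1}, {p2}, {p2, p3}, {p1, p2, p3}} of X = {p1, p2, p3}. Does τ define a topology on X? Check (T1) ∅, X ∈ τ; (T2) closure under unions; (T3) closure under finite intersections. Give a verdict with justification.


τ is NOT a topology on X.

Axiom (T1): ∅ ∈ τ? Yes; X ∈ τ? Yes.
Axiom (T2/T3): check pairwise unions and intersections of members of τ.
Counterexample for (T2): {p1} ∪ {p2} = {p1, p2} ∉ τ. Therefore τ is NOT a topology.


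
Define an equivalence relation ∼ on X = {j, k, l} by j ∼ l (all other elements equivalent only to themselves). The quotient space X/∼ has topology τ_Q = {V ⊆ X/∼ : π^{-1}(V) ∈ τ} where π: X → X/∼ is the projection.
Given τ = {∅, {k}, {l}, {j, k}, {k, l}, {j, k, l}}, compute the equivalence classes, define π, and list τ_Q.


X/∼ = {[j=l], [k]}; |τ_Q| = 3.

Equivalence classes: [j=l], [k].
Quotient map π: X → X/∼ sends j ↦ [j=l], k ↦ [k], l ↦ [j=l].
For each subset V ⊆ X/∼, compute π^{-1}(V) ⊆ X and check whether π^{-1}(V) ∈ τ. V is open in τ_Q iff π^{-1}(V) ∈ τ.
  V = {}: π^{-1}(V) = ∅ ∈ τ ✓.
  V = {[j=l]}: π^{-1}(V) = {j, l} ∉ τ ✗.
  V = {[k]}: π^{-1}(V) = {k} ∈ τ ✓.
  V = {[j=l], [k]}: π^{-1}(V) = {j, k, l} ∈ τ ✓.
Open sets in the quotient: τ_Q = {{}, {[k]}, {[j=l], [k]}} (3 elements).


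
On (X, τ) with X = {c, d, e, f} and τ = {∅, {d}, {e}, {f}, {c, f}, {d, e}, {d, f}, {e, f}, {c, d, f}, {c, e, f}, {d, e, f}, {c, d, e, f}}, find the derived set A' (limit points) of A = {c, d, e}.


A' = ∅

For each x ∈ X, list the open sets U ∈ τ with x ∈ U, then check whether U ∩ (A ∖ {x}) ≠ ∅ for every such U.
  x = c: open {c, f} ∋ x has {c, f} ∩ (A ∖ {c}) = ∅, so x is NOT a limit point.
  x = d: open {d} ∋ x has {d} ∩ (A ∖ {d}) = ∅, so x is NOT a limit point.
  x = e: open {e} ∋ x has {e} ∩ (A ∖ {e}) = ∅, so x is NOT a limit point.
  x = f: open {f} ∋ x has {f} ∩ (A ∖ {f}) = ∅, so x is NOT a limit point.
Collecting: A' = ∅.


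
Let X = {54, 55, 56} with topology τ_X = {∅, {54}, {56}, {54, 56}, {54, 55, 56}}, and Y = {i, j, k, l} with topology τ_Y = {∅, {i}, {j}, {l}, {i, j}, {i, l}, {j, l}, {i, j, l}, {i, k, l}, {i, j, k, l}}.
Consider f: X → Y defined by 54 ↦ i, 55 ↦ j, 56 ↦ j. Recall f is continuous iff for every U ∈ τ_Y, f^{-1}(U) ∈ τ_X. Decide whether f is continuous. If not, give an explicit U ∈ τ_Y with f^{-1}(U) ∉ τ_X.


f is NOT continuous.

Compute f^{-1}(U) for each U ∈ τ_Y:
  U = ∅: f^{-1}(U) = ∅ ∈ τ_X ✓.
  U = {i}: f^{-1}(U) = {54} ∈ τ_X ✓.
  U = {j}: f^{-1}(U) = {55, 56} ∉ τ_X ✗.
  U = {l}: f^{-1}(U) = ∅ ∈ τ_X ✓.
  U = {i, j}: f^{-1}(U) = {54, 55, 56} ∈ τ_X ✓.
  U = {i, l}: f^{-1}(U) = {54} ∈ τ_X ✓.
  U = {j, l}: f^{-1}(U) = {55, 56} ∉ τ_X ✗.
  U = {i, j, l}: f^{-1}(U) = {54, 55, 56} ∈ τ_X ✓.
  U = {i, k, l}: f^{-1}(U) = {54} ∈ τ_X ✓.
  U = {i, j, k, l}: f^{-1}(U) = {54, 55, 56} ∈ τ_X ✓.
Found U = {j} with f^{-1}(U) = {55, 56} not in τ_X. Therefore f is NOT continuous.


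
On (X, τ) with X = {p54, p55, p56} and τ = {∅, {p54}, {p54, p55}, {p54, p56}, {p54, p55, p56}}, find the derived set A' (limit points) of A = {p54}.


A' = {p55, p56}

For each x ∈ X, list the open sets U ∈ τ with x ∈ U, then check whether U ∩ (A ∖ {x}) ≠ ∅ for every such U.
  x = p54: open {p54} ∋ x has {p54} ∩ (A ∖ {p54}) = ∅, so x is NOT a limit point.
  x = p55: opens ∋ x are {p54, p55}, {p54, p55, p56}; each meets A ∖ {p55}, so x IS a limit point.
  x = p56: opens ∋ x are {p54, p56}, {p54, p55, p56}; each meets A ∖ {p56}, so x IS a limit point.
Collecting: A' = {p55, p56}.


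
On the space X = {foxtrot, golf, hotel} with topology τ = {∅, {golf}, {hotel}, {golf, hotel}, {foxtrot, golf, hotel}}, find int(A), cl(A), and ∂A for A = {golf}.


int(A) = {golf}, cl(A) = {foxtrot, golf}, ∂A = {foxtrot}.

Closed sets in (X, τ) are complements of opens:
  closed(X, τ) = {∅, {foxtrot}, {foxtrot, golf}, {foxtrot, hotel}, {foxtrot, golf, hotel}}.
int(A) = ⋃ {U ∈ τ : U ⊆ A}. Opens contained in A: ∅, {golf}.
Taking the union of these: int(A) = {golf}.
cl(A) = ⋂ {C closed : A ⊆ C}. Closed sets containing A: {foxtrot, golf}, {foxtrot, golf, hotel}.
Intersecting these: cl(A) = {foxtrot, golf}.
∂A = cl(A) ∖ int(A) = {foxtrot, golf} ∖ {golf} = {foxtrot}.


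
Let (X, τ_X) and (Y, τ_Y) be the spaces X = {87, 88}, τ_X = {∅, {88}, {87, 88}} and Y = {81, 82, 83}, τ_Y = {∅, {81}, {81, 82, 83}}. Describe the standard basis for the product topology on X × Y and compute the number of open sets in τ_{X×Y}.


Basis B = {∅ × ∅, {88} × {81}, {87, 88} × {81}, {88} × {81, 82, 83}, {87, 88} × {81, 82, 83}}; |τ_{X×Y}| = 6.

Enumerate products U × V with U ∈ τ_X, V ∈ τ_Y (deduplicated):
  ∅ × ∅ = {} (∅)
  {88} × {81} = {(88,81)}
  {87, 88} × {81} = {(87,81), (88,81)}
  {88} × {81, 82, 83} = {(88,81), (88,82), (88,83)}
  {87, 88} × {81, 82, 83} = {(87,81), (87,82), (87,83), (88,81), (88,82), (88,83)}
These 5 distinct sets form the basis B.
Close under arbitrary unions to get τ_{X×Y}; counting gives |τ_{X×Y}| = 6.


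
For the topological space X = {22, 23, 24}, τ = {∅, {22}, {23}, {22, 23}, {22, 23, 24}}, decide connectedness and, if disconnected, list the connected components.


(X, τ) is connected.

Find clopen sets (U ∈ τ with X ∖ U ∈ τ):
  U = ∅, X ∖ U = {22, 23, 24} — both open, so U is clopen.
  U = {22, 23, 24}, X ∖ U = ∅ — both open, so U is clopen.
Only trivial clopens (∅ and X) exist, so (X, τ) is connected.
Compute connected components by grouping points that agree on all clopens:
  component: {22, 23, 24}


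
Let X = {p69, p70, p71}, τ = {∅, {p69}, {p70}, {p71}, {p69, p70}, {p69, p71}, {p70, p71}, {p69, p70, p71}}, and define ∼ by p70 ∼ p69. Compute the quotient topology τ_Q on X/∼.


X/∼ = {[p69=p70], [p71]}; |τ_Q| = 4.

Equivalence classes: [p69=p70], [p71].
Quotient map π: X → X/∼ sends p69 ↦ [p69=p70], p70 ↦ [p69=p70], p71 ↦ [p71].
For each subset V ⊆ X/∼, compute π^{-1}(V) ⊆ X and check whether π^{-1}(V) ∈ τ. V is open in τ_Q iff π^{-1}(V) ∈ τ.
  V = {}: π^{-1}(V) = ∅ ∈ τ ✓.
  V = {[p69=p70]}: π^{-1}(V) = {p69, p70} ∈ τ ✓.
  V = {[p71]}: π^{-1}(V) = {p71} ∈ τ ✓.
  V = {[p69=p70], [p71]}: π^{-1}(V) = {p69, p70, p71} ∈ τ ✓.
Open sets in the quotient: τ_Q = {{}, {[p69=p70]}, {[p71]}, {[p69=p70], [p71]}} (4 elements).


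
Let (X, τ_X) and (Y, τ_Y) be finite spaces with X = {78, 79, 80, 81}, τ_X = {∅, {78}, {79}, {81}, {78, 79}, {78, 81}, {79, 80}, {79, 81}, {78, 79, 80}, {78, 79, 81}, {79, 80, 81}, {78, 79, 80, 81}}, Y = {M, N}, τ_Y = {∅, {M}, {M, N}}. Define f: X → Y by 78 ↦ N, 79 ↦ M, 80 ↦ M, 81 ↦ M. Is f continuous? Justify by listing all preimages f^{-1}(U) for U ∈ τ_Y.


f IS continuous.

Compute f^{-1}(U) for each U ∈ τ_Y:
  U = ∅: f^{-1}(U) = ∅ ∈ τ_X ✓.
  U = {M}: f^{-1}(U) = {79, 80, 81} ∈ τ_X ✓.
  U = {M, N}: f^{-1}(U) = {78, 79, 80, 81} ∈ τ_X ✓.
Every preimage lies in τ_X, so f IS continuous.


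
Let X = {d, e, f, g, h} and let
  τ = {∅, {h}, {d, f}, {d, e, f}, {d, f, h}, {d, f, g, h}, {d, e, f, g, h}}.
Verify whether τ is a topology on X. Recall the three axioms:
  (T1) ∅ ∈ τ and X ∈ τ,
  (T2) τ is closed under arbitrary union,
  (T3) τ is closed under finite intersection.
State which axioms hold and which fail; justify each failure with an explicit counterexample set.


τ is NOT a topology on X.

Axiom (T1): ∅ ∈ τ? Yes; X ∈ τ? Yes.
Axiom (T2/T3): check pairwise unions and intersections of members of τ.
Counterexample for (T2): {h} ∪ {d, e, f} = {d, e, f, h} ∉ τ. Therefore τ is NOT a topology.
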